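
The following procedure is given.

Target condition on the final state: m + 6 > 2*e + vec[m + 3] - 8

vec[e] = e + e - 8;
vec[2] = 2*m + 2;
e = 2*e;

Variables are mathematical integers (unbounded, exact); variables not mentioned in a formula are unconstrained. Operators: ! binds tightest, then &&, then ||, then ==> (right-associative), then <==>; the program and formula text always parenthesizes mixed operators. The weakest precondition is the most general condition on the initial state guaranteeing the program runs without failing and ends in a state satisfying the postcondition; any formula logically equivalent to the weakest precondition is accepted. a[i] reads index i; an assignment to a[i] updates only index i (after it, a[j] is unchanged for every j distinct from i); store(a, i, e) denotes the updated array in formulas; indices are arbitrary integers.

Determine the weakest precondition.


Working backward. After the program, the postcondition m + 6 > 2*e + vec[m + 3] - 8 must hold; in canonical form it is m > vec[m + 3] + 2*e - 14.
Before e := 2*e: m > vec[m + 3] + 4*e - 14
Before vec[2] := 2*m + 2: m > store(vec, 2, 2*m + 2)[m + 3] + 4*e - 14
Before vec[e] := e + e - 8: m > store(store(vec, e, 2*e - 8), 2, 2*m + 2)[m + 3] + 4*e - 14
Answer: WP = m > store(store(vec, e, 2*e - 8), 2, 2*m + 2)[m + 3] + 4*e - 14


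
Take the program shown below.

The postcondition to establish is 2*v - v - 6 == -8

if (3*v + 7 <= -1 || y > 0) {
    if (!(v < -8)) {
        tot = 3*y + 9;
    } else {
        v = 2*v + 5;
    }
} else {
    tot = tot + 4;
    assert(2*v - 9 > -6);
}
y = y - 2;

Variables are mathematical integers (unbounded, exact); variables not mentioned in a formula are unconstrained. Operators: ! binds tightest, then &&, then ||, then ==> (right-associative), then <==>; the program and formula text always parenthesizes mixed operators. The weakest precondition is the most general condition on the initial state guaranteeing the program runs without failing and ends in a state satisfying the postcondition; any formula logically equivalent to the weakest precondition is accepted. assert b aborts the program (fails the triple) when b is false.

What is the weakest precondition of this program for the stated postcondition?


Working backward. After the program, the postcondition 2*v - v - 6 == -8 must hold; in canonical form it is v == -2.
Before y := y - 2: v == -2
Then branch requires ((!(v < -8)) ==> v == -2) && (v < -8 ==> 2*v == -7); else branch requires 2*v > 3 && v == -2.
Before the if: ((3*v <= -8 || y > 0) ==> (((!(v < -8)) ==> v == -2) && (v < -8 ==> 2*v == -7))) && ((!(3*v <= -8 || y > 0)) ==> (2*v > 3 && v == -2))
Answer: WP = ((3*v <= -8 || y > 0) ==> (((!(v < -8)) ==> v == -2) && (v < -8 ==> 2*v == -7))) && ((!(3*v <= -8 || y > 0)) ==> (2*v > 3 && v == -2))


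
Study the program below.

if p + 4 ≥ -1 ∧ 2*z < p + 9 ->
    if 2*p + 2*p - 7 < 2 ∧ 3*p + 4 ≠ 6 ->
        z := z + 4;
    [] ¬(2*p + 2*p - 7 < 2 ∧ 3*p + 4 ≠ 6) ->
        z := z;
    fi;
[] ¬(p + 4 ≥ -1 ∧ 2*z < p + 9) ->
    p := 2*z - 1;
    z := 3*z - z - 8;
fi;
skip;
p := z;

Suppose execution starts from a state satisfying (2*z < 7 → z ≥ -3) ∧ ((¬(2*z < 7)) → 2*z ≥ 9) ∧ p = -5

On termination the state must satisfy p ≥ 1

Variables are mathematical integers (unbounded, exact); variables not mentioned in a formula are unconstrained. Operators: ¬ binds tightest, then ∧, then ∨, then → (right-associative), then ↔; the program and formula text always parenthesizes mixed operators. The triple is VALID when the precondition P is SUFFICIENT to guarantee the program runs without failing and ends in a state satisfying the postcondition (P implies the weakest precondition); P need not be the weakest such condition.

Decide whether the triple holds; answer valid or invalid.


Working backward. After the program, p ≥ 1 must hold.
Before p := z: z ≥ 1
Before skip: z ≥ 1
Then branch requires ((4*p < 9 ∧ 3*p ≠ 2) → z ≥ -3) ∧ ((¬(4*p < 9 ∧ 3*p ≠ 2)) → z ≥ 1); else branch requires 2*z ≥ 9.
Before the if: ((p ≥ -5 ∧ 2*z < p + 9) → (((4*p < 9 ∧ 3*p ≠ 2) → z ≥ -3) ∧ ((¬(4*p < 9 ∧ 3*p ≠ 2)) → z ≥ 1))) ∧ ((¬(p ≥ -5 ∧ 2*z < p + 9)) → 2*z ≥ 9)
The weakest precondition is ((p ≥ -5 ∧ 2*z < p + 9) → (((4*p < 9 ∧ 3*p ≠ 2) → z ≥ -3) ∧ ((¬(4*p < 9 ∧ 3*p ≠ 2)) → z ≥ 1))) ∧ ((¬(p ≥ -5 ∧ 2*z < p + 9)) → 2*z ≥ 9).
Check whether (2*z < 7 → z ≥ -3) ∧ ((¬(2*z < 7)) → 2*z ≥ 9) ∧ p = -5 implies it.
Countermodel: at the initial state p = -5, z = 2, the precondition holds but the weakest precondition fails.
Answer: invalid


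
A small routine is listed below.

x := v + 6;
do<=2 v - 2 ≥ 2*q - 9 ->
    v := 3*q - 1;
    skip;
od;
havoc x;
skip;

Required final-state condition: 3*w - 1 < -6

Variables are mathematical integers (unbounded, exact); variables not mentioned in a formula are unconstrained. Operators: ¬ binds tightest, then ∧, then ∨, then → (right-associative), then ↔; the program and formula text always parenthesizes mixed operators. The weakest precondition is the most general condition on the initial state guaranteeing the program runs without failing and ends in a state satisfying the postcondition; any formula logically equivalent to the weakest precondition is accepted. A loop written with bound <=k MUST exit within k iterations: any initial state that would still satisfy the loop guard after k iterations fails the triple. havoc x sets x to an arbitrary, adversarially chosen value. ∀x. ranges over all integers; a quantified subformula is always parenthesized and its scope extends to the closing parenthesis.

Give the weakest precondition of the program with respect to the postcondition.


Working backward. After the program, the postcondition 3*w - 1 < -6 must hold; in canonical form it is 3*w < -5.
Before skip: 3*w < -5
Before havoc x: 3*w < -5
Before the loop (bound <=2), unroll the exhaustion recursion (WP_0 = exit-now case; WP_j = one more guarded iteration, up to j = 2):
  WP_0: (¬(v ≥ 2*q - 7)) ∧ 3*w < -5
  WP_1: (v ≥ 2*q - 7 → ((¬(q ≥ -6)) ∧ 3*w < -5)) ∧ ((¬(v ≥ 2*q - 7)) → 3*w < -5)
  WP_2: (v ≥ 2*q - 7 → ((q ≥ -6 → ((¬(q ≥ -6)) ∧ 3*w < -5)) ∧ ((¬(q ≥ -6)) → 3*w < -5))) ∧ ((¬(v ≥ 2*q - 7)) → 3*w < -5)
So before the loop: (v ≥ 2*q - 7 → ((q ≥ -6 → ((¬(q ≥ -6)) ∧ 3*w < -5)) ∧ ((¬(q ≥ -6)) → 3*w < -5))) ∧ ((¬(v ≥ 2*q - 7)) → 3*w < -5)
Before x := v + 6: (v ≥ 2*q - 7 → ((q ≥ -6 → ((¬(q ≥ -6)) ∧ 3*w < -5)) ∧ ((¬(q ≥ -6)) → 3*w < -5))) ∧ ((¬(v ≥ 2*q - 7)) → 3*w < -5)
Answer: WP = (v ≥ 2*q - 7 → ((q ≥ -6 → ((¬(q ≥ -6)) ∧ 3*w < -5)) ∧ ((¬(q ≥ -6)) → 3*w < -5))) ∧ ((¬(v ≥ 2*q - 7)) → 3*w < -5)


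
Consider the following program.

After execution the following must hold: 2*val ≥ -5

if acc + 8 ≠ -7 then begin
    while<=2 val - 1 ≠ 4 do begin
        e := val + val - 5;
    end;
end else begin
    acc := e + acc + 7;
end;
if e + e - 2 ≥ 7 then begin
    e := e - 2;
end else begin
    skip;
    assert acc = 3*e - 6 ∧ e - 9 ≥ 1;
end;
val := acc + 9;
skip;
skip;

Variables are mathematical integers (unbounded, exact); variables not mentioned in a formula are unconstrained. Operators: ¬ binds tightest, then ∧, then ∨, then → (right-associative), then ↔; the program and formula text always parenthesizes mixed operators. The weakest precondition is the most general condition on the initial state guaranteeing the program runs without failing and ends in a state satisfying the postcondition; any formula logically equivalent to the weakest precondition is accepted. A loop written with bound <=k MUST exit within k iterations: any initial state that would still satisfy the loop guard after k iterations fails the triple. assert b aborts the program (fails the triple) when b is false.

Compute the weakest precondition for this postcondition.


Working backward. After the program, 2*val ≥ -5 must hold.
Before skip: 2*val ≥ -5
Before skip: 2*val ≥ -5
Before val := acc + 9: 2*acc ≥ -23
Then branch requires 2*acc ≥ -23; else branch requires acc = 3*e - 6 ∧ e ≥ 10 ∧ 2*acc ≥ -23.
Before the if: (2*e ≥ 9 → 2*acc ≥ -23) ∧ ((¬(2*e ≥ 9)) → (acc = 3*e - 6 ∧ e ≥ 10 ∧ 2*acc ≥ -23))
Then branch requires (val ≠ 5 → ((val ≠ 5 → ((¬(val ≠ 5)) ∧ (4*val ≥ 19 → 2*acc ≥ -23) ∧ ((¬(4*val ≥ 19)) → (acc = 6*val - 21 ∧ 2*val ≥ 15 ∧ 2*acc ≥ -23)))) ∧ ((¬(val ≠ 5)) → ((4*val ≥ 19 → 2*acc ≥ -23) ∧ ((¬(4*val ≥ 19)) → (acc = 6*val - 21 ∧ 2*val ≥ 15 ∧ 2*acc ≥ -23)))))) ∧ ((¬(val ≠ 5)) → ((2*e ≥ 9 → 2*acc ≥ -23) ∧ ((¬(2*e ≥ 9)) → (acc = 3*e - 6 ∧ e ≥ 10 ∧ 2*acc ≥ -23)))); else branch requires (2*e ≥ 9 → 2*acc + 2*e ≥ -37) ∧ ((¬(2*e ≥ 9)) → (acc = 2*e - 13 ∧ e ≥ 10 ∧ 2*acc + 2*e ≥ -37)).
Before the if: (acc ≠ -15 → ((val ≠ 5 → ((val ≠ 5 → ((¬(val ≠ 5)) ∧ (4*val ≥ 19 → 2*acc ≥ -23) ∧ ((¬(4*val ≥ 19)) → (acc = 6*val - 21 ∧ 2*val ≥ 15 ∧ 2*acc ≥ -23)))) ∧ ((¬(val ≠ 5)) → ((4*val ≥ 19 → 2*acc ≥ -23) ∧ ((¬(4*val ≥ 19)) → (acc = 6*val - 21 ∧ 2*val ≥ 15 ∧ 2*acc ≥ -23)))))) ∧ ((¬(val ≠ 5)) → ((2*e ≥ 9 → 2*acc ≥ -23) ∧ ((¬(2*e ≥ 9)) → (acc = 3*e - 6 ∧ e ≥ 10 ∧ 2*acc ≥ -23)))))) ∧ ((¬(acc ≠ -15)) → ((2*e ≥ 9 → 2*acc + 2*e ≥ -37) ∧ ((¬(2*e ≥ 9)) → (acc = 2*e - 13 ∧ e ≥ 10 ∧ 2*acc + 2*e ≥ -37))))
Answer: WP = (acc ≠ -15 → ((val ≠ 5 → ((val ≠ 5 → ((¬(val ≠ 5)) ∧ (4*val ≥ 19 → 2*acc ≥ -23) ∧ ((¬(4*val ≥ 19)) → (acc = 6*val - 21 ∧ 2*val ≥ 15 ∧ 2*acc ≥ -23)))) ∧ ((¬(val ≠ 5)) → ((4*val ≥ 19 → 2*acc ≥ -23) ∧ ((¬(4*val ≥ 19)) → (acc = 6*val - 21 ∧ 2*val ≥ 15 ∧ 2*acc ≥ -23)))))) ∧ ((¬(val ≠ 5)) → ((2*e ≥ 9 → 2*acc ≥ -23) ∧ ((¬(2*e ≥ 9)) → (acc = 3*e - 6 ∧ e ≥ 10 ∧ 2*acc ≥ -23)))))) ∧ ((¬(acc ≠ -15)) → ((2*e ≥ 9 → 2*acc + 2*e ≥ -37) ∧ ((¬(2*e ≥ 9)) → (acc = 2*e - 13 ∧ e ≥ 10 ∧ 2*acc + 2*e ≥ -37))))


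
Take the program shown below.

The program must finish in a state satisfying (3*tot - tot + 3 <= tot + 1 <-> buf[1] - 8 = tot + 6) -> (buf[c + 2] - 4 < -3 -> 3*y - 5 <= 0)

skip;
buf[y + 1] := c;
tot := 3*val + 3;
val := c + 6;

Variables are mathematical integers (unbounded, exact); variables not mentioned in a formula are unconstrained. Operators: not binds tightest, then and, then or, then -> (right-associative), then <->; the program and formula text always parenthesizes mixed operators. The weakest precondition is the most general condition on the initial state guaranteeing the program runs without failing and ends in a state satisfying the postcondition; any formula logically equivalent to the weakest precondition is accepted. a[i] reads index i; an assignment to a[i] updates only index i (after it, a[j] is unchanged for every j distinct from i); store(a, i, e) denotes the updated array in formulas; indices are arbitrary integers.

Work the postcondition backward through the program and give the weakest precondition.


Working backward. After the program, the postcondition (3*tot - tot + 3 <= tot + 1 <-> buf[1] - 8 = tot + 6) -> (buf[c + 2] - 4 < -3 -> 3*y - 5 <= 0) must hold; in canonical form it is (tot <= -2 <-> buf[1] = tot + 14) -> (buf[c + 2] < 1 -> 3*y <= 5).
Before val := c + 6: (tot <= -2 <-> buf[1] = tot + 14) -> (buf[c + 2] < 1 -> 3*y <= 5)
Before tot := 3*val + 3: (3*val <= -5 <-> buf[1] = 3*val + 17) -> (buf[c + 2] < 1 -> 3*y <= 5)
Before buf[y + 1] := c: (3*val <= -5 <-> store(buf, y + 1, c)[1] = 3*val + 17) -> (store(buf, y + 1, c)[c + 2] < 1 -> 3*y <= 5)
Before skip: (3*val <= -5 <-> store(buf, y + 1, c)[1] = 3*val + 17) -> (store(buf, y + 1, c)[c + 2] < 1 -> 3*y <= 5)
Answer: WP = (3*val <= -5 <-> store(buf, y + 1, c)[1] = 3*val + 17) -> (store(buf, y + 1, c)[c + 2] < 1 -> 3*y <= 5)


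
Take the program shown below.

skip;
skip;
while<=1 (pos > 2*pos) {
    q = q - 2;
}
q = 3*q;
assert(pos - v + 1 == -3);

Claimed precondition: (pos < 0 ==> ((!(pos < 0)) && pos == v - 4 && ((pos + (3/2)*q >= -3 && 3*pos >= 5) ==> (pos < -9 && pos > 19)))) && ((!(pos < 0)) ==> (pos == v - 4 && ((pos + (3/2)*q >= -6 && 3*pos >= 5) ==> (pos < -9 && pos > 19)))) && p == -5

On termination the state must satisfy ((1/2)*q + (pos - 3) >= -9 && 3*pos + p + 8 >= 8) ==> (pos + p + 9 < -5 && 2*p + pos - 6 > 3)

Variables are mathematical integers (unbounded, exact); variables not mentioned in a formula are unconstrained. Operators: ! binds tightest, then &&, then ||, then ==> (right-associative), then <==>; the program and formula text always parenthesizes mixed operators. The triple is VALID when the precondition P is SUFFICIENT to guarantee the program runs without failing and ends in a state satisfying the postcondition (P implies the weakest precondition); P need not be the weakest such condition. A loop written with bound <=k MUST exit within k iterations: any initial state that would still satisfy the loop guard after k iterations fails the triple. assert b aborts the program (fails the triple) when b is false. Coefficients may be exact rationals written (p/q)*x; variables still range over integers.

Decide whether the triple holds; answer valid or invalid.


Working backward. After the program, the postcondition ((1/2)*q + (pos - 3) >= -9 && 3*pos + p + 8 >= 8) ==> (pos + p + 9 < -5 && 2*p + pos - 6 > 3) must hold; in canonical form it is (pos + (1/2)*q >= -6 && p + 3*pos >= 0) ==> (p + pos < -14 && 2*p + pos > 9).
Before assert pos - v + 1 == -3: pos == v - 4 && ((pos + (1/2)*q >= -6 && p + 3*pos >= 0) ==> (p + pos < -14 && 2*p + pos > 9))
Before q := 3*q: pos == v - 4 && ((pos + (3/2)*q >= -6 && p + 3*pos >= 0) ==> (p + pos < -14 && 2*p + pos > 9))
Before the loop (bound <=1), unroll the exhaustion recursion (WP_0 = exit-now case; WP_j = one more guarded iteration, up to j = 1):
  WP_0: (!(pos < 0)) && pos == v - 4 && ((pos + (3/2)*q >= -6 && p + 3*pos >= 0) ==> (p + pos < -14 && 2*p + pos > 9))
  WP_1: (pos < 0 ==> ((!(pos < 0)) && pos == v - 4 && ((pos + (3/2)*q >= -3 && p + 3*pos >= 0) ==> (p + pos < -14 && 2*p + pos > 9)))) && ((!(pos < 0)) ==> (pos == v - 4 && ((pos + (3/2)*q >= -6 && p + 3*pos >= 0) ==> (p + pos < -14 && 2*p + pos > 9))))
So before the loop: (pos < 0 ==> ((!(pos < 0)) && pos == v - 4 && ((pos + (3/2)*q >= -3 && p + 3*pos >= 0) ==> (p + pos < -14 && 2*p + pos > 9)))) && ((!(pos < 0)) ==> (pos == v - 4 && ((pos + (3/2)*q >= -6 && p + 3*pos >= 0) ==> (p + pos < -14 && 2*p + pos > 9))))
Before skip: (pos < 0 ==> ((!(pos < 0)) && pos == v - 4 && ((pos + (3/2)*q >= -3 && p + 3*pos >= 0) ==> (p + pos < -14 && 2*p + pos > 9)))) && ((!(pos < 0)) ==> (pos == v - 4 && ((pos + (3/2)*q >= -6 && p + 3*pos >= 0) ==> (p + pos < -14 && 2*p + pos > 9))))
Before skip: (pos < 0 ==> ((!(pos < 0)) && pos == v - 4 && ((pos + (3/2)*q >= -3 && p + 3*pos >= 0) ==> (p + pos < -14 && 2*p + pos > 9)))) && ((!(pos < 0)) ==> (pos == v - 4 && ((pos + (3/2)*q >= -6 && p + 3*pos >= 0) ==> (p + pos < -14 && 2*p + pos > 9))))
The weakest precondition is (pos < 0 ==> ((!(pos < 0)) && pos == v - 4 && ((pos + (3/2)*q >= -3 && p + 3*pos >= 0) ==> (p + pos < -14 && 2*p + pos > 9)))) && ((!(pos < 0)) ==> (pos == v - 4 && ((pos + (3/2)*q >= -6 && p + 3*pos >= 0) ==> (p + pos < -14 && 2*p + pos > 9)))).
Check whether (pos < 0 ==> ((!(pos < 0)) && pos == v - 4 && ((pos + (3/2)*q >= -3 && 3*pos >= 5) ==> (pos < -9 && pos > 19)))) && ((!(pos < 0)) ==> (pos == v - 4 && ((pos + (3/2)*q >= -6 && 3*pos >= 5) ==> (pos < -9 && pos > 19)))) && p == -5 implies it.
Every state satisfying the precondition satisfies the weakest precondition: the implication holds.
Answer: valid


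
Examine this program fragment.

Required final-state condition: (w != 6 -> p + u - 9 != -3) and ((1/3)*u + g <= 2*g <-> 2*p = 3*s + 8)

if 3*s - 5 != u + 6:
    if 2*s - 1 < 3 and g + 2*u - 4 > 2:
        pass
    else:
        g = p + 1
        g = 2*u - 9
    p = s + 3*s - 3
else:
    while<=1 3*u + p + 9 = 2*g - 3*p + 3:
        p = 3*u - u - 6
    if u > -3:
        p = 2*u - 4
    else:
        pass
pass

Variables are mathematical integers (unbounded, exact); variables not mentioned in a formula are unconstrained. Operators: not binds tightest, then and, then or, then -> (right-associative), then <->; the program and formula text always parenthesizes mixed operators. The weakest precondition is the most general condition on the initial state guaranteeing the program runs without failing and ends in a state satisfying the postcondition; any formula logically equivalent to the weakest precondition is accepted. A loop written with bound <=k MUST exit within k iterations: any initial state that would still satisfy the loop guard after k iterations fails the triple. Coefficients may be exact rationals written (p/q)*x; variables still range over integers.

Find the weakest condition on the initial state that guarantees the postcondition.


Working backward. After the program, the postcondition (w != 6 -> p + u - 9 != -3) and ((1/3)*u + g <= 2*g <-> 2*p = 3*s + 8) must hold; in canonical form it is (w != 6 -> p + u != 6) and ((1/3)*u <= g <-> 2*p = 3*s + 8).
Before skip: (w != 6 -> p + u != 6) and ((1/3)*u <= g <-> 2*p = 3*s + 8)
Then branch requires ((2*s < 4 and g + 2*u > 6) -> ((w != 6 -> 4*s + u != 9) and ((1/3)*u <= g <-> 5*s = 14))) and ((not (2*s < 4 and g + 2*u > 6)) -> ((w != 6 -> 4*s + u != 9) and ((5/3)*u >= 9 <-> 5*s = 14))); else branch requires (4*p + 3*u = 2*g - 6 -> ((not (11*u = 2*g + 18)) and (u > -3 -> ((w != 6 -> 3*u != 10) and ((1/3)*u <= g <-> 4*u = 3*s + 16))) and ((not (u > -3)) -> ((w != 6 -> 3*u != 12) and ((1/3)*u <= g <-> 4*u = 3*s + 20))))) and ((not (4*p + 3*u = 2*g - 6)) -> ((u > -3 -> ((w != 6 -> 3*u != 10) and ((1/3)*u <= g <-> 4*u = 3*s + 16))) and ((not (u > -3)) -> ((w != 6 -> p + u != 6) and ((1/3)*u <= g <-> 2*p = 3*s + 8))))).
Before the if: (3*s != u + 11 -> (((2*s < 4 and g + 2*u > 6) -> ((w != 6 -> 4*s + u != 9) and ((1/3)*u <= g <-> 5*s = 14))) and ((not (2*s < 4 and g + 2*u > 6)) -> ((w != 6 -> 4*s + u != 9) and ((5/3)*u >= 9 <-> 5*s = 14))))) and ((not (3*s != u + 11)) -> ((4*p + 3*u = 2*g - 6 -> ((not (11*u = 2*g + 18)) and (u > -3 -> ((w != 6 -> 3*u != 10) and ((1/3)*u <= g <-> 4*u = 3*s + 16))) and ((not (u > -3)) -> ((w != 6 -> 3*u != 12) and ((1/3)*u <= g <-> 4*u = 3*s + 20))))) and ((not (4*p + 3*u = 2*g - 6)) -> ((u > -3 -> ((w != 6 -> 3*u != 10) and ((1/3)*u <= g <-> 4*u = 3*s + 16))) and ((not (u > -3)) -> ((w != 6 -> p + u != 6) and ((1/3)*u <= g <-> 2*p = 3*s + 8)))))))
Answer: WP = (3*s != u + 11 -> (((2*s < 4 and g + 2*u > 6) -> ((w != 6 -> 4*s + u != 9) and ((1/3)*u <= g <-> 5*s = 14))) and ((not (2*s < 4 and g + 2*u > 6)) -> ((w != 6 -> 4*s + u != 9) and ((5/3)*u >= 9 <-> 5*s = 14))))) and ((not (3*s != u + 11)) -> ((4*p + 3*u = 2*g - 6 -> ((not (11*u = 2*g + 18)) and (u > -3 -> ((w != 6 -> 3*u != 10) and ((1/3)*u <= g <-> 4*u = 3*s + 16))) and ((not (u > -3)) -> ((w != 6 -> 3*u != 12) and ((1/3)*u <= g <-> 4*u = 3*s + 20))))) and ((not (4*p + 3*u = 2*g - 6)) -> ((u > -3 -> ((w != 6 -> 3*u != 10) and ((1/3)*u <= g <-> 4*u = 3*s + 16))) and ((not (u > -3)) -> ((w != 6 -> p + u != 6) and ((1/3)*u <= g <-> 2*p = 3*s + 8)))))))


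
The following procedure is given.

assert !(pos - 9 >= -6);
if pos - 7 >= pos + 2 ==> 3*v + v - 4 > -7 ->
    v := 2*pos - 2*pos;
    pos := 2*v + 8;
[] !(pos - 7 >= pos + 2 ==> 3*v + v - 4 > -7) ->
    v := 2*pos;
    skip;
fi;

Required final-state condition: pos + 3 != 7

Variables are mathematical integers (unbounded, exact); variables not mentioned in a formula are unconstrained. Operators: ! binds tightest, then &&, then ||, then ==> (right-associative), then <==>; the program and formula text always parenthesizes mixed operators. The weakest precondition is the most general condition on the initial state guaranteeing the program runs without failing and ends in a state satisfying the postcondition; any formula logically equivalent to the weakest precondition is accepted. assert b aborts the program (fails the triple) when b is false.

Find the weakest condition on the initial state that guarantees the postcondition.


Working backward. After the program, the postcondition pos + 3 != 7 must hold; in canonical form it is pos != 4.
Then branch requires true; else branch requires pos != 4.
Before the if: true
Before assert !(pos - 9 >= -6): !(pos >= 3)
Answer: WP = !(pos >= 3)


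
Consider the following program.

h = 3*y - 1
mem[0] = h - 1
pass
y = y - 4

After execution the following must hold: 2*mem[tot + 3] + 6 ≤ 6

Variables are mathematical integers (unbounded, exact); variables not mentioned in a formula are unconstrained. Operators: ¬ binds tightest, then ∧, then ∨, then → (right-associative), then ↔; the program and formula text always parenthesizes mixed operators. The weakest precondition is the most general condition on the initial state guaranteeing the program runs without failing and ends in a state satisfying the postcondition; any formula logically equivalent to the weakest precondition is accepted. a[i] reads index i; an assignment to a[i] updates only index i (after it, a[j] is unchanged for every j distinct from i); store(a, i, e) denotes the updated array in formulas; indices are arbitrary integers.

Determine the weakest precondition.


Working backward. After the program, the postcondition 2*mem[tot + 3] + 6 ≤ 6 must hold; in canonical form it is 2*mem[tot + 3] ≤ 0.
Before y := y - 4: 2*mem[tot + 3] ≤ 0
Before skip: 2*mem[tot + 3] ≤ 0
Before mem[0] := h - 1: 2*store(mem, 0, h - 1)[tot + 3] ≤ 0
Before h := 3*y - 1: 2*store(mem, 0, 3*y - 2)[tot + 3] ≤ 0
Answer: WP = 2*store(mem, 0, 3*y - 2)[tot + 3] ≤ 0


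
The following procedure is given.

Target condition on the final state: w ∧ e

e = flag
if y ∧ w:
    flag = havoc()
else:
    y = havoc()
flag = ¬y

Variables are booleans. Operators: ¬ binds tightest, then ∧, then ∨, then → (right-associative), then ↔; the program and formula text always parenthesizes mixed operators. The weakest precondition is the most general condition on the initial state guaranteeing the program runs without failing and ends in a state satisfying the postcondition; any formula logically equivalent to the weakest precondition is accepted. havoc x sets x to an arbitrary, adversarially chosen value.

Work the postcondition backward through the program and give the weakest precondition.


Working backward. After the program, w ∧ e must hold.
Before flag := ¬y: w ∧ e
Then branch requires w ∧ e; else branch requires w ∧ e.
Before the if: ((y ∧ w) → (w ∧ e)) ∧ ((¬(y ∧ w)) → (w ∧ e))
Before e := flag: ((y ∧ w) → (w ∧ flag)) ∧ ((¬(y ∧ w)) → (w ∧ flag))
Answer: WP = ((y ∧ w) → (w ∧ flag)) ∧ ((¬(y ∧ w)) → (w ∧ flag))


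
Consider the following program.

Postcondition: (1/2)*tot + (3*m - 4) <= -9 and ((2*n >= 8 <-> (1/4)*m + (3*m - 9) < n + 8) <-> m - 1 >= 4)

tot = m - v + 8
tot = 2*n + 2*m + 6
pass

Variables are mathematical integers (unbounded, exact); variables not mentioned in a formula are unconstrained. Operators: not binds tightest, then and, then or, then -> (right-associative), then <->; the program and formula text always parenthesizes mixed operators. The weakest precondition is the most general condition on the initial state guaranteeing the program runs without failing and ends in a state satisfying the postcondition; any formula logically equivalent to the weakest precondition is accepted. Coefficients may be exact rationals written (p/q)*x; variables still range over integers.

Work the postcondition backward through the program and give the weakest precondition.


Working backward. After the program, the postcondition (1/2)*tot + (3*m - 4) <= -9 and ((2*n >= 8 <-> (1/4)*m + (3*m - 9) < n + 8) <-> m - 1 >= 4) must hold; in canonical form it is 3*m + (1/2)*tot <= -5 and ((2*n >= 8 <-> (13/4)*m < n + 17) <-> m >= 5).
Before skip: 3*m + (1/2)*tot <= -5 and ((2*n >= 8 <-> (13/4)*m < n + 17) <-> m >= 5)
Before tot := 2*n + 2*m + 6: 4*m + n <= -8 and ((2*n >= 8 <-> (13/4)*m < n + 17) <-> m >= 5)
Before tot := m - v + 8: 4*m + n <= -8 and ((2*n >= 8 <-> (13/4)*m < n + 17) <-> m >= 5)
Answer: WP = 4*m + n <= -8 and ((2*n >= 8 <-> (13/4)*m < n + 17) <-> m >= 5)


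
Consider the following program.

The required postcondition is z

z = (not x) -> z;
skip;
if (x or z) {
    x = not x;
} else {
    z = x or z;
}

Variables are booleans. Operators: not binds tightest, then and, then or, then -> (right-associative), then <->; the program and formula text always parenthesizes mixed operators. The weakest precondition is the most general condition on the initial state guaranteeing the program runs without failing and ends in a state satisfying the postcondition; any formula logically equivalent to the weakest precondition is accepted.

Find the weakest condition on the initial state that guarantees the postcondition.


Working backward. After the program, z must hold.
Then branch requires z; else branch requires x or z.
Before the if: ((x or z) -> z) and ((not (x or z)) -> (x or z))
Before skip: ((x or z) -> z) and ((not (x or z)) -> (x or z))
Before z := (not x) -> z: ((x or ((not x) -> z)) -> ((not x) -> z)) and ((not (x or ((not x) -> z))) -> (x or ((not x) -> z)))
Answer: WP = ((x or ((not x) -> z)) -> ((not x) -> z)) and ((not (x or ((not x) -> z))) -> (x or ((not x) -> z)))


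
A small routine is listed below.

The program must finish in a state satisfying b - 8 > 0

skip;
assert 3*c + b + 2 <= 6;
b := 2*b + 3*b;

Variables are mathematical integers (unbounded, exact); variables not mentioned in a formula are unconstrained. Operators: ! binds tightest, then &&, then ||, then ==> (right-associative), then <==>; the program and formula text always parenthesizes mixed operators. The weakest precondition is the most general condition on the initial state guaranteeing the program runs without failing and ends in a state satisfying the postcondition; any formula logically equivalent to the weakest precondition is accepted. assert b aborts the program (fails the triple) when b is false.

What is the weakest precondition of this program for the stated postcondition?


Working backward. After the program, the postcondition b - 8 > 0 must hold; in canonical form it is b > 8.
Before b := 2*b + 3*b: 5*b > 8
Before assert 3*c + b + 2 <= 6: b + 3*c <= 4 && 5*b > 8
Before skip: b + 3*c <= 4 && 5*b > 8
Answer: WP = b + 3*c <= 4 && 5*b > 8


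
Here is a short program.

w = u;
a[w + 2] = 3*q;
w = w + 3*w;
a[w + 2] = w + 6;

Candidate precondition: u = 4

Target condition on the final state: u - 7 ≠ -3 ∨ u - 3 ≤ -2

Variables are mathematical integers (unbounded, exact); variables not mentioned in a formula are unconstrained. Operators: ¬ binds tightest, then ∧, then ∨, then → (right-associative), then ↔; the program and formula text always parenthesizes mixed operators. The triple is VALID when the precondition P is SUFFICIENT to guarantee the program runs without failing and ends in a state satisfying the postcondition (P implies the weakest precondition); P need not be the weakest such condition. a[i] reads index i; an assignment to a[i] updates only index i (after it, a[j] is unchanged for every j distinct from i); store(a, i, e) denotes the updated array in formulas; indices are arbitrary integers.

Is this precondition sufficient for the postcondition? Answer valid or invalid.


Working backward. After the program, the postcondition u - 7 ≠ -3 ∨ u - 3 ≤ -2 must hold; in canonical form it is u ≠ 4 ∨ u ≤ 1.
Before a[w + 2] := w + 6: u ≠ 4 ∨ u ≤ 1
Before w := w + 3*w: u ≠ 4 ∨ u ≤ 1
Before a[w + 2] := 3*q: u ≠ 4 ∨ u ≤ 1
Before w := u: u ≠ 4 ∨ u ≤ 1
The weakest precondition is u ≠ 4 ∨ u ≤ 1.
Check whether u = 4 implies it.
Countermodel: at the initial state u = 4, the precondition holds but the weakest precondition fails.
Answer: invalid


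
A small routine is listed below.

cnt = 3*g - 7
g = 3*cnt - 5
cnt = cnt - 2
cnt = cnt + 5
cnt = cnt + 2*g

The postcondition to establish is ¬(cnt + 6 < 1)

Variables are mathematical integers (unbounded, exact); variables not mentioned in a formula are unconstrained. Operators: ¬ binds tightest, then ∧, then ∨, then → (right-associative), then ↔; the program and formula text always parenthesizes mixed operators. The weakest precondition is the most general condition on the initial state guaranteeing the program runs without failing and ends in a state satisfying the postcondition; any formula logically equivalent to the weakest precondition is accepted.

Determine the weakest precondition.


Working backward. After the program, the postcondition ¬(cnt + 6 < 1) must hold; in canonical form it is ¬(cnt < -5).
Before cnt := cnt + 2*g: ¬(cnt + 2*g < -5)
Before cnt := cnt + 5: ¬(cnt + 2*g < -10)
Before cnt := cnt - 2: ¬(cnt + 2*g < -8)
Before g := 3*cnt - 5: ¬(7*cnt < 2)
Before cnt := 3*g - 7: ¬(21*g < 51)
Answer: WP = ¬(21*g < 51)


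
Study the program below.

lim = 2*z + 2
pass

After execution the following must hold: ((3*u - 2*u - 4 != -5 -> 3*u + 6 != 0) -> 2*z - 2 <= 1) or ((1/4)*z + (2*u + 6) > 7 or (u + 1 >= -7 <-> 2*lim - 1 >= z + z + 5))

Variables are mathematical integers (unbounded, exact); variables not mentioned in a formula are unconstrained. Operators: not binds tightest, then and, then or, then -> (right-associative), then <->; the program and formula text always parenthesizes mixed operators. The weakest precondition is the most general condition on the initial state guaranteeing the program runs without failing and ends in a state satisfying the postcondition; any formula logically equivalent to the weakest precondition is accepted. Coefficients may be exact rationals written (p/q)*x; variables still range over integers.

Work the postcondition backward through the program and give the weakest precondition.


Working backward. After the program, the postcondition ((3*u - 2*u - 4 != -5 -> 3*u + 6 != 0) -> 2*z - 2 <= 1) or ((1/4)*z + (2*u + 6) > 7 or (u + 1 >= -7 <-> 2*lim - 1 >= z + z + 5)) must hold; in canonical form it is ((u != -1 -> 3*u != -6) -> 2*z <= 3) or 2*u + (1/4)*z > 1 or (u >= -8 <-> 2*lim >= 2*z + 6).
Before skip: ((u != -1 -> 3*u != -6) -> 2*z <= 3) or 2*u + (1/4)*z > 1 or (u >= -8 <-> 2*lim >= 2*z + 6)
Before lim := 2*z + 2: ((u != -1 -> 3*u != -6) -> 2*z <= 3) or 2*u + (1/4)*z > 1 or (u >= -8 <-> 2*z >= 2)
Answer: WP = ((u != -1 -> 3*u != -6) -> 2*z <= 3) or 2*u + (1/4)*z > 1 or (u >= -8 <-> 2*z >= 2)


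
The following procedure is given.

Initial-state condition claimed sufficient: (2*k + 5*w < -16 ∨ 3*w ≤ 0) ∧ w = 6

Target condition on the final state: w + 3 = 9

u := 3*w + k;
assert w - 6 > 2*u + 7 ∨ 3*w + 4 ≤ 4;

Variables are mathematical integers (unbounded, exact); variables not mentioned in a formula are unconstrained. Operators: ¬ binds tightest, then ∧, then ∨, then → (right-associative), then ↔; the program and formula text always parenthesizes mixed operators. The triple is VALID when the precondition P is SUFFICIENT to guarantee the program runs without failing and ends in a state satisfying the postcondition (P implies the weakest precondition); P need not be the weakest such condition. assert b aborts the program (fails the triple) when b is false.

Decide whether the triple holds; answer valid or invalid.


Working backward. After the program, the postcondition w + 3 = 9 must hold; in canonical form it is w = 6.
Before assert w - 6 > 2*u + 7 ∨ 3*w + 4 ≤ 4: (w > 2*u + 13 ∨ 3*w ≤ 0) ∧ w = 6
Before u := 3*w + k: (2*k + 5*w < -13 ∨ 3*w ≤ 0) ∧ w = 6
The weakest precondition is (2*k + 5*w < -13 ∨ 3*w ≤ 0) ∧ w = 6.
Check whether (2*k + 5*w < -16 ∨ 3*w ≤ 0) ∧ w = 6 implies it.
Every state satisfying the precondition satisfies the weakest precondition: the implication holds.
Answer: valid


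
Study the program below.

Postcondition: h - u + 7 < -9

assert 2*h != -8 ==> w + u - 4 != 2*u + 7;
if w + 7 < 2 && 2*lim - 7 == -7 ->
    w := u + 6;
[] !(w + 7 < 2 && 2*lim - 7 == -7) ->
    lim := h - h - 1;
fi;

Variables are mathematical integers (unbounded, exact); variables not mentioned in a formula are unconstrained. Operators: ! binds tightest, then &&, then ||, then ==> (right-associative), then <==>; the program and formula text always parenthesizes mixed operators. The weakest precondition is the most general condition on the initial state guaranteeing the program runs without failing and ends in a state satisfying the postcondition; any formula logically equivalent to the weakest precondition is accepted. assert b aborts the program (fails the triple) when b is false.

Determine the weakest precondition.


Working backward. After the program, the postcondition h - u + 7 < -9 must hold; in canonical form it is h < u - 16.
Then branch requires h < u - 16; else branch requires h < u - 16.
Before the if: ((w < -5 && 2*lim == 0) ==> h < u - 16) && ((!(w < -5 && 2*lim == 0)) ==> h < u - 16)
Before assert 2*h != -8 ==> w + u - 4 != 2*u + 7: (2*h != -8 ==> w != u + 11) && ((w < -5 && 2*lim == 0) ==> h < u - 16) && ((!(w < -5 && 2*lim == 0)) ==> h < u - 16)
Answer: WP = (2*h != -8 ==> w != u + 11) && ((w < -5 && 2*lim == 0) ==> h < u - 16) && ((!(w < -5 && 2*lim == 0)) ==> h < u - 16)


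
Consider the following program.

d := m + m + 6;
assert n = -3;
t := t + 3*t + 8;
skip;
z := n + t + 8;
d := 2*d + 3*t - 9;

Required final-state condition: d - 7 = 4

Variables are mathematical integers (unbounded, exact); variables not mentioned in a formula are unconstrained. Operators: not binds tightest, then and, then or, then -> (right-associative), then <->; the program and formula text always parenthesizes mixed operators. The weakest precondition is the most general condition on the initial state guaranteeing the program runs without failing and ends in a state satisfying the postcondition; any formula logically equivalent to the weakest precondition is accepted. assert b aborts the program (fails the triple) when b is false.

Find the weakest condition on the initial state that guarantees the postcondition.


Working backward. After the program, the postcondition d - 7 = 4 must hold; in canonical form it is d = 11.
Before d := 2*d + 3*t - 9: 2*d + 3*t = 20
Before z := n + t + 8: 2*d + 3*t = 20
Before skip: 2*d + 3*t = 20
Before t := t + 3*t + 8: 2*d + 12*t = -4
Before assert n = -3: n = -3 and 2*d + 12*t = -4
Before d := m + m + 6: n = -3 and 4*m + 12*t = -16
Answer: WP = n = -3 and 4*m + 12*t = -16


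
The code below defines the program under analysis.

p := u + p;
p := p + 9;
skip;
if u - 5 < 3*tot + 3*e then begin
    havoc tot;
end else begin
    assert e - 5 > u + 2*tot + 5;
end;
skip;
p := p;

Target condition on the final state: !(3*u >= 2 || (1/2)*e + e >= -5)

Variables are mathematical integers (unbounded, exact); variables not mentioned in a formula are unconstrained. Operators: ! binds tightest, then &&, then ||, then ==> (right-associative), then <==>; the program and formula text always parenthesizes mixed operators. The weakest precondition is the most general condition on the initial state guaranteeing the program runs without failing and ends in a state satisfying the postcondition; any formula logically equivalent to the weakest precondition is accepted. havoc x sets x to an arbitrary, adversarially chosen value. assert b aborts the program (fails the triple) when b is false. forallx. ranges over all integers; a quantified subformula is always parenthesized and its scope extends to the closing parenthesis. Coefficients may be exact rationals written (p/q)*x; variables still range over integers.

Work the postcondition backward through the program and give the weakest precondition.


Working backward. After the program, the postcondition !(3*u >= 2 || (1/2)*e + e >= -5) must hold; in canonical form it is !(3*u >= 2 || (3/2)*e >= -5).
Before p := p: !(3*u >= 2 || (3/2)*e >= -5)
Before skip: !(3*u >= 2 || (3/2)*e >= -5)
Then branch requires !(3*u >= 2 || (3/2)*e >= -5); else branch requires e > 2*tot + u + 10 && (!(3*u >= 2 || (3/2)*e >= -5)).
Before the if: (u < 3*e + 3*tot + 5 ==> (!(3*u >= 2 || (3/2)*e >= -5))) && ((!(u < 3*e + 3*tot + 5)) ==> (e > 2*tot + u + 10 && (!(3*u >= 2 || (3/2)*e >= -5))))
Before skip: (u < 3*e + 3*tot + 5 ==> (!(3*u >= 2 || (3/2)*e >= -5))) && ((!(u < 3*e + 3*tot + 5)) ==> (e > 2*tot + u + 10 && (!(3*u >= 2 || (3/2)*e >= -5))))
Before p := p + 9: (u < 3*e + 3*tot + 5 ==> (!(3*u >= 2 || (3/2)*e >= -5))) && ((!(u < 3*e + 3*tot + 5)) ==> (e > 2*tot + u + 10 && (!(3*u >= 2 || (3/2)*e >= -5))))
Before p := u + p: (u < 3*e + 3*tot + 5 ==> (!(3*u >= 2 || (3/2)*e >= -5))) && ((!(u < 3*e + 3*tot + 5)) ==> (e > 2*tot + u + 10 && (!(3*u >= 2 || (3/2)*e >= -5))))
Answer: WP = (u < 3*e + 3*tot + 5 ==> (!(3*u >= 2 || (3/2)*e >= -5))) && ((!(u < 3*e + 3*tot + 5)) ==> (e > 2*tot + u + 10 && (!(3*u >= 2 || (3/2)*e >= -5))))


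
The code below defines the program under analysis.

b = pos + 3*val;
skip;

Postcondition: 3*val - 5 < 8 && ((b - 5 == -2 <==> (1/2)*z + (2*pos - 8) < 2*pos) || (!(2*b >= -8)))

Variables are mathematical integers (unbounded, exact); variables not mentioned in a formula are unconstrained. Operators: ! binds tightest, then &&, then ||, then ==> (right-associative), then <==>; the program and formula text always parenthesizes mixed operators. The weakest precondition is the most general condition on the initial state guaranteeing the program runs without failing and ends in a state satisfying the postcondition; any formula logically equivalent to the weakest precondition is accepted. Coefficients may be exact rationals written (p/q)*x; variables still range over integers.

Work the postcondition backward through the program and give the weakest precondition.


Working backward. After the program, the postcondition 3*val - 5 < 8 && ((b - 5 == -2 <==> (1/2)*z + (2*pos - 8) < 2*pos) || (!(2*b >= -8))) must hold; in canonical form it is 3*val < 13 && ((b == 3 <==> (1/2)*z < 8) || (!(2*b >= -8))).
Before skip: 3*val < 13 && ((b == 3 <==> (1/2)*z < 8) || (!(2*b >= -8)))
Before b := pos + 3*val: 3*val < 13 && ((pos + 3*val == 3 <==> (1/2)*z < 8) || (!(2*pos + 6*val >= -8)))
Answer: WP = 3*val < 13 && ((pos + 3*val == 3 <==> (1/2)*z < 8) || (!(2*pos + 6*val >= -8)))


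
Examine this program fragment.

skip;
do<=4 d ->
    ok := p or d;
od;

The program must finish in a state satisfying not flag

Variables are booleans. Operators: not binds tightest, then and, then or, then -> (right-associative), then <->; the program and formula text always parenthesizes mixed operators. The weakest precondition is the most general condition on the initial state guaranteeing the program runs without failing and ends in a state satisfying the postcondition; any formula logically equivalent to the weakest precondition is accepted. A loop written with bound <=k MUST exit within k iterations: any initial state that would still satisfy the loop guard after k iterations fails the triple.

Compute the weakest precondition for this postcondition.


Working backward. After the program, not flag must hold.
Before the loop (bound <=4), unroll the exhaustion recursion (WP_0 = exit-now case; WP_j = one more guarded iteration, up to j = 4):
  WP_0: (not d) and (not flag)
  WP_1: (d -> ((not d) and (not flag))) and ((not d) -> (not flag))
  WP_2: (d -> ((d -> ((not d) and (not flag))) and ((not d) -> (not flag)))) and ((not d) -> (not flag))
  WP_3: (d -> ((d -> ((d -> ((not d) and (not flag))) and ((not d) -> (not flag)))) and ((not d) -> (not flag)))) and ((not d) -> (not flag))
  WP_4: (d -> ((d -> ((d -> ((d -> ((not d) and (not flag))) and ((not d) -> (not flag)))) and ((not d) -> (not flag)))) and ((not d) -> (not flag)))) and ((not d) -> (not flag))
So before the loop: (d -> ((d -> ((d -> ((d -> ((not d) and (not flag))) and ((not d) -> (not flag)))) and ((not d) -> (not flag)))) and ((not d) -> (not flag)))) and ((not d) -> (not flag))
Before skip: (d -> ((d -> ((d -> ((d -> ((not d) and (not flag))) and ((not d) -> (not flag)))) and ((not d) -> (not flag)))) and ((not d) -> (not flag)))) and ((not d) -> (not flag))
Answer: WP = (d -> ((d -> ((d -> ((d -> ((not d) and (not flag))) and ((not d) -> (not flag)))) and ((not d) -> (not flag)))) and ((not d) -> (not flag)))) and ((not d) -> (not flag))
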